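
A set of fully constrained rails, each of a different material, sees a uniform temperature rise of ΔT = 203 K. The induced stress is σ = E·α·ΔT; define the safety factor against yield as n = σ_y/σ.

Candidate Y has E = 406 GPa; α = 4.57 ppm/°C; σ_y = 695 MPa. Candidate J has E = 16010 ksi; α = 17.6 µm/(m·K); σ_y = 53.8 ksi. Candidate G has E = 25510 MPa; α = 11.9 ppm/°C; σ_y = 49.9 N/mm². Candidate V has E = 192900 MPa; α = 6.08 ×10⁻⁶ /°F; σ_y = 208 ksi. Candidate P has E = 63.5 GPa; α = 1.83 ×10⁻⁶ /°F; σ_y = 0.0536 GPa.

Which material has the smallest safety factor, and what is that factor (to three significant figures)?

With everything in SI (GPa, ×10⁻⁶/K, MPa):
  candidate Y: E = 406.0, α = 4.57, σ_y = 695.0 → σ = 377 MPa, n = 1.85
  candidate J: E = 110.4, α = 17.6, σ_y = 370.9 → σ = 394 MPa, n = 0.941
  candidate G: E = 25.51, α = 11.9, σ_y = 49.90 → σ = 61.6 MPa, n = 0.810
  candidate V: E = 192.9, α = 10.9, σ_y = 1434 → σ = 429 MPa, n = 3.35
  candidate P: E = 63.50, α = 3.29, σ_y = 53.60 → σ = 42.5 MPa, n = 1.26
Smallest n: candidate G with n = 0.810.

candidate G, n = 0.810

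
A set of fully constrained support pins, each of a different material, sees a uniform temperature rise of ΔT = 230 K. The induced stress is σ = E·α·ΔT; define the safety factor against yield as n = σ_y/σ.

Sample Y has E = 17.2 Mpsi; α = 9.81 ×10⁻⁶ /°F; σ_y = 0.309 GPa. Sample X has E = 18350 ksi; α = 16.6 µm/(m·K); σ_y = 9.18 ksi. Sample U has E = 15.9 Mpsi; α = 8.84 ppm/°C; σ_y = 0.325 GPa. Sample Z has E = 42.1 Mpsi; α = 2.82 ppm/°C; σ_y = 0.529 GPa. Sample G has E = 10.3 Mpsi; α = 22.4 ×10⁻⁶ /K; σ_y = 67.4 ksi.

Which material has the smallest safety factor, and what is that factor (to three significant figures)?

Per material, after unit conversion:
  sample Y: E = 118.6, α = 17.7, σ_y = 309.0 → σ = 482 MPa, n = 0.642
  sample X: E = 126.5, α = 16.6, σ_y = 63.29 → σ = 483 MPa, n = 0.131
  sample U: E = 109.6, α = 8.84, σ_y = 325.0 → σ = 223 MPa, n = 1.46
  sample Z: E = 290.3, α = 2.82, σ_y = 529.0 → σ = 188 MPa, n = 2.81
  sample G: E = 71.02, α = 22.4, σ_y = 464.7 → σ = 366 MPa, n = 1.27
Smallest n: sample X with n = 0.131.

sample X, n = 0.131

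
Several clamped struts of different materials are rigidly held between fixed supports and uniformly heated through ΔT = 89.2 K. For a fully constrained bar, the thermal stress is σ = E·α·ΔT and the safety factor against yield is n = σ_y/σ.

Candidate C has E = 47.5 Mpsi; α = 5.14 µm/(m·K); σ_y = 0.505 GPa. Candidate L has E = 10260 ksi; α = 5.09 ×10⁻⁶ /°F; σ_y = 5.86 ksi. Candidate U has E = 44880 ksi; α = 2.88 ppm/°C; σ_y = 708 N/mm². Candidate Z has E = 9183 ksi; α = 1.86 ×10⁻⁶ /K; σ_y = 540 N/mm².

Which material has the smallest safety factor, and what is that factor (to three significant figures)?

In consistent units (E in GPa, α in ×10⁻⁶/K, σ_y in MPa):
  candidate C: E = 327.5, α = 5.14, σ_y = 505.0 → σ = 150 MPa, n = 3.36
  candidate L: E = 70.74, α = 9.16, σ_y = 40.40 → σ = 57.8 MPa, n = 0.699
  candidate U: E = 309.4, α = 2.88, σ_y = 708.0 → σ = 79.5 MPa, n = 8.91
  candidate Z: E = 63.31, α = 1.86, σ_y = 540.0 → σ = 10.5 MPa, n = 51.4
The minimum is candidate L at n = 0.699.

candidate L, n = 0.699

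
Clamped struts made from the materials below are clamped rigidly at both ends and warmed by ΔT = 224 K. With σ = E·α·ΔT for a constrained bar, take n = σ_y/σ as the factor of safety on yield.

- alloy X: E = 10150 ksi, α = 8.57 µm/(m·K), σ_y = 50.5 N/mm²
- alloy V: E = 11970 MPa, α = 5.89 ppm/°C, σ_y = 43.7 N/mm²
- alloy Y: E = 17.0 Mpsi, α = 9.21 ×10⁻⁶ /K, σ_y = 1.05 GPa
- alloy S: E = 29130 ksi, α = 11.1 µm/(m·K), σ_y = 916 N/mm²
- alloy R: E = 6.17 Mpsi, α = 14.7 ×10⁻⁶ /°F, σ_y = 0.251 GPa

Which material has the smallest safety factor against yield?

alloy X

With everything in SI (GPa, ×10⁻⁶/K, MPa):
  alloy X: E = 69.98, α = 8.57, σ_y = 50.50 → σ = 134 MPa, n = 0.376
  alloy V: E = 11.97, α = 5.89, σ_y = 43.70 → σ = 15.8 MPa, n = 2.77
  alloy Y: E = 117.2, α = 9.21, σ_y = 1050 → σ = 242 MPa, n = 4.34
  alloy S: E = 200.8, α = 11.1, σ_y = 916.0 → σ = 499 MPa, n = 1.83
  alloy R: E = 42.54, α = 26.5, σ_y = 251.0 → σ = 252 MPa, n = 0.995
Smallest n: alloy X with n = 0.376.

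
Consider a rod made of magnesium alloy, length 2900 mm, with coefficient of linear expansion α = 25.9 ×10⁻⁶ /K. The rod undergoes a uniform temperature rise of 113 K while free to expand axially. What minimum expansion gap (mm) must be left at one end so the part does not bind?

8.49 mm

ΔL = α·L₀·ΔT = 25.9×10⁻⁶ × 2900 mm × 113.0 K = 8.49 mm.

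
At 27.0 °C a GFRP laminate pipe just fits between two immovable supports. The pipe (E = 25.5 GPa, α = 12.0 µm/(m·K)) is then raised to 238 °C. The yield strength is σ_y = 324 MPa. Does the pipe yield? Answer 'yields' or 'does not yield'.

ΔT = 211.0 K. Constrained thermal stress σ = E·α·ΔT = 25.50×10³ MPa × 12.0×10⁻⁶ × 211.0 = 64.6 MPa (compressive).
Compare to σ_y = 324 MPa: σ < σ_y, so it does not yield.

does not yield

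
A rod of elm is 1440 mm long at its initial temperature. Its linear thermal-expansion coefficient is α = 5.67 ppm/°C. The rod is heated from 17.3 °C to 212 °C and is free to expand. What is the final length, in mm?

1441.6 mm

ΔT = 212 − 17.3 = 194.7 K.
ΔL = α·L₀·ΔT = 5.67×10⁻⁶ × 1440 mm × 194.7 K = 1.59 mm.
L = L₀ + ΔL = 1440 + 1.59 = 1441.6 mm.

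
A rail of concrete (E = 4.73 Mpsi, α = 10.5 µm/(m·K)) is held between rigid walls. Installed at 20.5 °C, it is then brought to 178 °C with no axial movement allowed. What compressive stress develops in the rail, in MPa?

E = 4.73 Mpsi = 32.61 GPa.
ΔT = 157.5 K. Constrained thermal stress σ = E·α·ΔT = 32.61×10³ MPa × 10.5×10⁻⁶ × 157.5 = 53.9 MPa (compressive).

53.9 MPa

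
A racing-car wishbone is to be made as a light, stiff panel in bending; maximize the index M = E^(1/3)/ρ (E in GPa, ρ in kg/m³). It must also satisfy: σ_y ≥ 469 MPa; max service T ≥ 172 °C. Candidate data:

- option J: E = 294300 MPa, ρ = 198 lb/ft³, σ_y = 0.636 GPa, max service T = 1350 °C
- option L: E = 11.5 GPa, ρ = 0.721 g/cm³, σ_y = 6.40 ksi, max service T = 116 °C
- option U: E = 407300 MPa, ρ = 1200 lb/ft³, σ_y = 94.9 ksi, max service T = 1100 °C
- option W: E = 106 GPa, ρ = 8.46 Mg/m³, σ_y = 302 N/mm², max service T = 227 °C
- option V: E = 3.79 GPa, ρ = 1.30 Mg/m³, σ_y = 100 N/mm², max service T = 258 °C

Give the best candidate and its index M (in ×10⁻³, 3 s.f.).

option J, M = 2.10×10⁻³

Screen on constraints: σ_y ≥ 469 MPa; max service T ≥ 172 °C. Survivors: option J, option U.
Putting every candidate on a common basis:
  option J: E = 294.3 GPa, ρ = 3172 kg/m³
  option U: E = 407.3 GPa, ρ = 19220 kg/m³
  option J: M = 2.10×10⁻³
  option U: M = 0.386×10⁻³
Option J has the largest M.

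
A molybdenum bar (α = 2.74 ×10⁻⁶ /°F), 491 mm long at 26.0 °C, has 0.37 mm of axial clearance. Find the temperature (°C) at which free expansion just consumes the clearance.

179 °C

α = 2.74×10⁻⁶/°F × 9/5 = 4.93×10⁻⁶/K.
α·L₀·ΔT = 0.37 mm ⇒ ΔT = 0.37 / (4.93×10⁻⁶ × 491.0) = 152.8 K.
T = 26.0 + 152.8 = 178.8 °C.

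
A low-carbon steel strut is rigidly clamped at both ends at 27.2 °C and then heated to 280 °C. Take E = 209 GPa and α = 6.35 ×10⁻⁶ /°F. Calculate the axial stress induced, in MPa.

604 MPa

α = 6.35×10⁻⁶/°F × 9/5 = 11.4×10⁻⁶/K.
ΔT = 252.8 K. Constrained thermal stress σ = E·α·ΔT = 209.0×10³ MPa × 11.4×10⁻⁶ × 252.8 = 604 MPa (compressive).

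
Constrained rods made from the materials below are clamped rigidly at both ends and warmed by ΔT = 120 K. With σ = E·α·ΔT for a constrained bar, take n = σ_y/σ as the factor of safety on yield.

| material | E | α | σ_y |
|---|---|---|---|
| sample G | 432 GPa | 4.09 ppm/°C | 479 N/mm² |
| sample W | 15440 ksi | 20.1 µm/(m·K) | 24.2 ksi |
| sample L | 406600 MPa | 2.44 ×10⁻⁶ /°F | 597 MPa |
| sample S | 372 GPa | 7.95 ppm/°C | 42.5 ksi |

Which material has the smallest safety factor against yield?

sample W

With everything in SI (GPa, ×10⁻⁶/K, MPa):
  sample G: E = 432.0, α = 4.09, σ_y = 479.0 → σ = 212 MPa, n = 2.26
  sample W: E = 106.5, α = 20.1, σ_y = 166.9 → σ = 257 MPa, n = 0.650
  sample L: E = 406.6, α = 4.39, σ_y = 597.0 → σ = 214 MPa, n = 2.79
  sample S: E = 372.0, α = 7.95, σ_y = 293.0 → σ = 355 MPa, n = 0.826
Smallest n: sample W with n = 0.650.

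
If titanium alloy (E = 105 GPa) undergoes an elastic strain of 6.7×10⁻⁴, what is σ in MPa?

σ = E·ε = 105000 MPa × 6.7×10⁻⁴ = 70.4 MPa.

70.4 MPa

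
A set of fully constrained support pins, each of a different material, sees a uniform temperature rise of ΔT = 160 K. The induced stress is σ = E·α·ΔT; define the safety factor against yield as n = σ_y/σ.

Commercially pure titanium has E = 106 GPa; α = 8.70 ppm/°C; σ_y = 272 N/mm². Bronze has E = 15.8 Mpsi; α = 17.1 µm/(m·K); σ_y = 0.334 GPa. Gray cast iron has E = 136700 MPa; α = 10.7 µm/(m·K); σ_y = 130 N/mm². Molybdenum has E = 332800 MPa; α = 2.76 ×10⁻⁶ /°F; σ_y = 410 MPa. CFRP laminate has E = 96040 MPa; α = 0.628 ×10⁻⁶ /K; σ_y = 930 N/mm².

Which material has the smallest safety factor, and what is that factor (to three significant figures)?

gray cast iron, n = 0.555

In consistent units (E in GPa, α in ×10⁻⁶/K, σ_y in MPa):
  commercially pure titanium: E = 106.0, α = 8.70, σ_y = 272.0 → σ = 148 MPa, n = 1.84
  bronze: E = 108.9, α = 17.1, σ_y = 334.0 → σ = 298 MPa, n = 1.12
  gray cast iron: E = 136.7, α = 10.7, σ_y = 130.0 → σ = 234 MPa, n = 0.555
  molybdenum: E = 332.8, α = 4.97, σ_y = 410.0 → σ = 265 MPa, n = 1.55
  CFRP laminate: E = 96.04, α = 0.628, σ_y = 930.0 → σ = 9.65 MPa, n = 96.4
Smallest n: gray cast iron with n = 0.555.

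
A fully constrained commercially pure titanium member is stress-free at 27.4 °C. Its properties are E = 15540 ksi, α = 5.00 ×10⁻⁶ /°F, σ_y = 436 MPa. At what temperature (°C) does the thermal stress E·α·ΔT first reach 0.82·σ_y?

E = 15540 ksi = 107.1 GPa.
α = 5.00×10⁻⁶/°F × 9/5 = 9.00×10⁻⁶/K.
E·α·ΔT = 357.5 MPa ⇒ ΔT = 357.5 / (107.1×10³ × 9.00×10⁻⁶) = 370.8 K.
T = 27.4 + 370.8 = 398.2 °C.

398 °C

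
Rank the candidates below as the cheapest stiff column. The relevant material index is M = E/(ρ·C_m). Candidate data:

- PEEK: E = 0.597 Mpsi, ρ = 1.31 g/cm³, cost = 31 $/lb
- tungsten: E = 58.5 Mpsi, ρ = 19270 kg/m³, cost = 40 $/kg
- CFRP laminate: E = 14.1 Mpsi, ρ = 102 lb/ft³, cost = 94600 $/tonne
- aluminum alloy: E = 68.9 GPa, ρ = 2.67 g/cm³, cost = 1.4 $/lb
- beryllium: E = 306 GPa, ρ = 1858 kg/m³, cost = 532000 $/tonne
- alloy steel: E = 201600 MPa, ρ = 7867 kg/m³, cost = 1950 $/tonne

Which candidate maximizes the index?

Convert each candidate to consistent units, then evaluate M:
  PEEK: E = 4.116 GPa, ρ = 1310 kg/m³, cost = 68.34 $/kg
  tungsten: E = 403.3 GPa, ρ = 19270 kg/m³, cost = 40.00 $/kg
  CFRP laminate: E = 97.22 GPa, ρ = 1634 kg/m³, cost = 94.60 $/kg
  aluminum alloy: E = 68.90 GPa, ρ = 2670 kg/m³, cost = 3.086 $/kg
  beryllium: E = 306.0 GPa, ρ = 1858 kg/m³, cost = 532.0 $/kg
  alloy steel: E = 201.6 GPa, ρ = 7867 kg/m³, cost = 1.950 $/kg
  alloy steel: M = 13.1 MN·m per $
  aluminum alloy: M = 8.36 MN·m per $
  CFRP laminate: M = 0.629 MN·m per $
  tungsten: M = 0.523 MN·m per $
  beryllium: M = 0.310 MN·m per $
  PEEK: M = 0.0460 MN·m per $
Highest index: alloy steel.

alloy steel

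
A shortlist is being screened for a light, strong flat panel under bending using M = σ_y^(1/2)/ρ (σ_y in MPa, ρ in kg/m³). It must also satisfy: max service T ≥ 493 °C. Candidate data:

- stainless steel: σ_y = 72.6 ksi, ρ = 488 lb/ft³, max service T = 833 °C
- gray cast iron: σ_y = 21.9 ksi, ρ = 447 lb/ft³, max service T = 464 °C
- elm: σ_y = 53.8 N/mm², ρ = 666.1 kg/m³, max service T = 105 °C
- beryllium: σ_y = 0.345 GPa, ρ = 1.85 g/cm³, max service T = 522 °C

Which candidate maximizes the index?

beryllium

Screen on constraints: max service T ≥ 493 °C. Survivors: stainless steel, beryllium.
Normalizing units and computing the index:
  stainless steel: σ_y = 500.6 MPa, ρ = 7817 kg/m³
  beryllium: σ_y = 345.0 MPa, ρ = 1850 kg/m³
  beryllium: M = 10.0×10⁻³
  stainless steel: M = 2.86×10⁻³
Beryllium has the largest M.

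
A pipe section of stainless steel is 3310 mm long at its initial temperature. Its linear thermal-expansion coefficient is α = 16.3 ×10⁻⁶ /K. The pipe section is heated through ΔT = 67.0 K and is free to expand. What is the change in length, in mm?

ΔL = α·L₀·ΔT = 16.3×10⁻⁶ × 3310 mm × 67.00 K = 3.61 mm.

3.61 mm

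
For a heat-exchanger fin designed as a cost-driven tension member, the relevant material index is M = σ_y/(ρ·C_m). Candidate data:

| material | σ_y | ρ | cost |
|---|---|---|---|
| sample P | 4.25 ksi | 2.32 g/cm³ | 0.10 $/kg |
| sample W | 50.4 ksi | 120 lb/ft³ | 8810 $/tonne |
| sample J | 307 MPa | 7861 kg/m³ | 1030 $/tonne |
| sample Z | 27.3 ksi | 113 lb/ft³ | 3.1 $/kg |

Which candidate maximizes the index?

Normalizing units and computing the index:
  sample P: σ_y = 29.30 MPa, ρ = 2320 kg/m³, cost = 0.1000 $/kg
  sample W: σ_y = 347.5 MPa, ρ = 1922 kg/m³, cost = 8.810 $/kg
  sample J: σ_y = 307.0 MPa, ρ = 7861 kg/m³, cost = 1.030 $/kg
  sample Z: σ_y = 188.2 MPa, ρ = 1810 kg/m³, cost = 3.100 $/kg
  sample P: M = 126 kN·m per $
  sample J: M = 37.9 kN·m per $
  sample Z: M = 33.5 kN·m per $
  sample W: M = 20.5 kN·m per $
Sample P has the largest M.

sample P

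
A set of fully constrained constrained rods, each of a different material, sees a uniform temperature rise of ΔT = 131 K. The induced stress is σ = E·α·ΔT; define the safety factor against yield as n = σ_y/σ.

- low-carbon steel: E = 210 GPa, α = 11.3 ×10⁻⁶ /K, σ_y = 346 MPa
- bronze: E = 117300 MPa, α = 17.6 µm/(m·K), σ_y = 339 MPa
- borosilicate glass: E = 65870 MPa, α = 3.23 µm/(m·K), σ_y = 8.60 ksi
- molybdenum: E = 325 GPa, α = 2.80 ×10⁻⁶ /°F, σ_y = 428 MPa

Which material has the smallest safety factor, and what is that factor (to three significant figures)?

Converting E to GPa, α to ×10⁻⁶/K, σ_y to MPa, then σ and n for each:
  low-carbon steel: E = 210.0, α = 11.3, σ_y = 346.0 → σ = 311 MPa, n = 1.11
  bronze: E = 117.3, α = 17.6, σ_y = 339.0 → σ = 270 MPa, n = 1.25
  borosilicate glass: E = 65.87, α = 3.23, σ_y = 59.29 → σ = 27.9 MPa, n = 2.13
  molybdenum: E = 325.0, α = 5.04, σ_y = 428.0 → σ = 215 MPa, n = 1.99
Low-carbon steel has the lowest safety factor, n = 1.11.

low-carbon steel, n = 1.11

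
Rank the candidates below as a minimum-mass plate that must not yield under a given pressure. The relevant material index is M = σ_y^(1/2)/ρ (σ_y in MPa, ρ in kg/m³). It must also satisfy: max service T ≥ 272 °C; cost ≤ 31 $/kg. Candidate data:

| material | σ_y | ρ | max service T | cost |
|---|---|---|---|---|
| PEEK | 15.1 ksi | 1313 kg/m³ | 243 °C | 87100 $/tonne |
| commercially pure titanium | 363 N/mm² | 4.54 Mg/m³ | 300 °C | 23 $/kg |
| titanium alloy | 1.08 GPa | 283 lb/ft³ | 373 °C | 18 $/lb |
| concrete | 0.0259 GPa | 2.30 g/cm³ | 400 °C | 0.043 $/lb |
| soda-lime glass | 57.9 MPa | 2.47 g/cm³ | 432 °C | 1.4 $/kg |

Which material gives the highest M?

commercially pure titanium

Screen on constraints: max service T ≥ 272 °C; cost ≤ 31 $/kg. Survivors: commercially pure titanium, concrete, soda-lime glass.
In SI units:
  commercially pure titanium: σ_y = 363.0 MPa, ρ = 4540 kg/m³
  concrete: σ_y = 25.90 MPa, ρ = 2300 kg/m³
  soda-lime glass: σ_y = 57.90 MPa, ρ = 2470 kg/m³
  commercially pure titanium: M = 4.20×10⁻³
  soda-lime glass: M = 3.08×10⁻³
  concrete: M = 2.21×10⁻³
Commercially pure titanium ranks first.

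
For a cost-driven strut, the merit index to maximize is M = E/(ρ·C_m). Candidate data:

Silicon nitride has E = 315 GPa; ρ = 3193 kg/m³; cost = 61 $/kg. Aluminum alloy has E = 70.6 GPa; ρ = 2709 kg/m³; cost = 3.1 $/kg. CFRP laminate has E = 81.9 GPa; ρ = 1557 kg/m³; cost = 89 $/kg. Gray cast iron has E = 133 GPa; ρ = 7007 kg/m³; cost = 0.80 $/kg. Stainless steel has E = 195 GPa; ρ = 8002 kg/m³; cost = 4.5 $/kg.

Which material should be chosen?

gray cast iron

Per-candidate index values:
  gray cast iron: M = 23.7 MN·m per $
  aluminum alloy: M = 8.41 MN·m per $
  stainless steel: M = 5.42 MN·m per $
  silicon nitride: M = 1.62 MN·m per $
  CFRP laminate: M = 0.591 MN·m per $
Gray cast iron has the largest M.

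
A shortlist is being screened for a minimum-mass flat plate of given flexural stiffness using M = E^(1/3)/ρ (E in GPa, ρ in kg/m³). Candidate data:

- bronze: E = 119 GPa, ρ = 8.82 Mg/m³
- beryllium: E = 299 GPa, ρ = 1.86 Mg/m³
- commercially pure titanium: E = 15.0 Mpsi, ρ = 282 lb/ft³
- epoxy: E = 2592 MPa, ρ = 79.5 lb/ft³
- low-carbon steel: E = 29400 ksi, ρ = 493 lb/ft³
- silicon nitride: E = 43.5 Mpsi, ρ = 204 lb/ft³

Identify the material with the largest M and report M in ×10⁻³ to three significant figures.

In SI units:
  bronze: E = 119.0 GPa, ρ = 8820 kg/m³
  beryllium: E = 299.0 GPa, ρ = 1860 kg/m³
  commercially pure titanium: E = 103.4 GPa, ρ = 4517 kg/m³
  epoxy: E = 2.592 GPa, ρ = 1273 kg/m³
  low-carbon steel: E = 202.7 GPa, ρ = 7897 kg/m³
  silicon nitride: E = 299.9 GPa, ρ = 3268 kg/m³
  beryllium: M = 3.60×10⁻³
  silicon nitride: M = 2.05×10⁻³
  epoxy: M = 1.08×10⁻³
  commercially pure titanium: M = 1.04×10⁻³
  low-carbon steel: M = 0.744×10⁻³
  bronze: M = 0.558×10⁻³
Beryllium ranks first.

beryllium, M = 3.60×10⁻³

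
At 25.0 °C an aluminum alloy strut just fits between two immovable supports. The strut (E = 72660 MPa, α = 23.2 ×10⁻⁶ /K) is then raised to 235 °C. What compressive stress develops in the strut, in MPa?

E = 72660 MPa = 72.66 GPa.
ΔT = 210.0 K. Constrained thermal stress σ = E·α·ΔT = 72.66×10³ MPa × 23.2×10⁻⁶ × 210.0 = 354 MPa (compressive).

354 MPa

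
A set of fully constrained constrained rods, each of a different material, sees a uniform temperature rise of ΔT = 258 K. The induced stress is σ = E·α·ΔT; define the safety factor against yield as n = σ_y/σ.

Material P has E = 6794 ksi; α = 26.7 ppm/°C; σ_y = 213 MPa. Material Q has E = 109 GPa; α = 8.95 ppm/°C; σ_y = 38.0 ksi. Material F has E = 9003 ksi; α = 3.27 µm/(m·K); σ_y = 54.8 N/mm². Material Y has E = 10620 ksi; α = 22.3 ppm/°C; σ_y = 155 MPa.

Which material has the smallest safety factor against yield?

material Y

Per material, after unit conversion:
  material P: E = 46.84, α = 26.7, σ_y = 213.0 → σ = 323 MPa, n = 0.660
  material Q: E = 109.0, α = 8.95, σ_y = 262.0 → σ = 252 MPa, n = 1.04
  material F: E = 62.07, α = 3.27, σ_y = 54.80 → σ = 52.4 MPa, n = 1.05
  material Y: E = 73.22, α = 22.3, σ_y = 155.0 → σ = 421 MPa, n = 0.368
Smallest n: material Y with n = 0.368.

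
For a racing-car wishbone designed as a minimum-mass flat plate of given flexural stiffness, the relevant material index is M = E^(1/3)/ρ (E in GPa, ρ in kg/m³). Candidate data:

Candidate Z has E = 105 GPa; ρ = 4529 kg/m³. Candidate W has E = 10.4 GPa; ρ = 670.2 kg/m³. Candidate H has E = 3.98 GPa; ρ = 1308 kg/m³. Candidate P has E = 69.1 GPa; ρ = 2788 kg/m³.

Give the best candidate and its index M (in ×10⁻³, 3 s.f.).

candidate W, M = 3.26×10⁻³

Evaluate M for each candidate:
  candidate W: M = 3.26×10⁻³
  candidate P: M = 1.47×10⁻³
  candidate H: M = 1.21×10⁻³
  candidate Z: M = 1.04×10⁻³
Candidate W has the largest M.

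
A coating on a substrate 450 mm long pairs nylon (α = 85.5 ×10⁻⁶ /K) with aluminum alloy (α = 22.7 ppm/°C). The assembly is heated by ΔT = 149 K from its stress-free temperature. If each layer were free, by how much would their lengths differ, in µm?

Δα = |85.5 − 22.7|×10⁻⁶/K = 62.8×10⁻⁶/K.
ΔL_mismatch = Δα·L·ΔT = 62.8×10⁻⁶ × 450.0 mm × 149.0 K = 4210 µm.

4210 µm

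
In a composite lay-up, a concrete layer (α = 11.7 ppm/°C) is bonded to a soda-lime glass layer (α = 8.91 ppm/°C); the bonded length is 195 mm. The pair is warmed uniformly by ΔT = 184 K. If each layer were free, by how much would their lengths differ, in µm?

100 µm

Δα = |11.7 − 8.91|×10⁻⁶/K = 2.79×10⁻⁶/K.
ΔL_mismatch = Δα·L·ΔT = 2.79×10⁻⁶ × 195.0 mm × 184.0 K = 100 µm.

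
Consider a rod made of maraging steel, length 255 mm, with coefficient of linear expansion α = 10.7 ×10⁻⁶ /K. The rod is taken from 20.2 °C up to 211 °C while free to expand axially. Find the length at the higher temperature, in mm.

255.52 mm

ΔT = 211 − 20.2 = 190.8 K.
ΔL = α·L₀·ΔT = 10.7×10⁻⁶ × 255 mm × 190.8 K = 0.521 mm.
L = L₀ + ΔL = 255 + 0.521 = 255.52 mm.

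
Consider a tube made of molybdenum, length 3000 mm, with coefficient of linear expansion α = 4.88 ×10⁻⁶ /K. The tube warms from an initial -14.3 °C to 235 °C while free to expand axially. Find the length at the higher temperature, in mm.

ΔT = 235 − (-14.3) = 249.3 K.
ΔL = α·L₀·ΔT = 4.88×10⁻⁶ × 3000 mm × 249.3 K = 3.65 mm.
L = L₀ + ΔL = 3000 + 3.65 = 3003.6 mm.

3003.6 mm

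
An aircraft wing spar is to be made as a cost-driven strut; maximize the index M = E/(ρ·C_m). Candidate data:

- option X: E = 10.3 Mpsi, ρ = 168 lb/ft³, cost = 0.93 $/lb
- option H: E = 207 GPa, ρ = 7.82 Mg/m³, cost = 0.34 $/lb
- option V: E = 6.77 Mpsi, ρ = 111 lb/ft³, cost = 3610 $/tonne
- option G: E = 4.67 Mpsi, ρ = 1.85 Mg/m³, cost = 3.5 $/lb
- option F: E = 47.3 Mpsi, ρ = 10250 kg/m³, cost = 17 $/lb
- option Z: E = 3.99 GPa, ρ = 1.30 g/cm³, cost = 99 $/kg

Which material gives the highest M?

In SI units:
  option X: E = 71.02 GPa, ρ = 2691 kg/m³, cost = 2.050 $/kg
  option H: E = 207.0 GPa, ρ = 7820 kg/m³, cost = 0.7496 $/kg
  option V: E = 46.68 GPa, ρ = 1778 kg/m³, cost = 3.610 $/kg
  option G: E = 32.20 GPa, ρ = 1850 kg/m³, cost = 7.716 $/kg
  option F: E = 326.1 GPa, ρ = 10250 kg/m³, cost = 37.48 $/kg
  option Z: E = 3.990 GPa, ρ = 1300 kg/m³, cost = 99.00 $/kg
  option H: M = 35.3 MN·m per $
  option X: M = 12.9 MN·m per $
  option V: M = 7.27 MN·m per $
  option G: M = 2.26 MN·m per $
  option F: M = 0.849 MN·m per $
  option Z: M = 0.0310 MN·m per $
Option H has the largest M.

option H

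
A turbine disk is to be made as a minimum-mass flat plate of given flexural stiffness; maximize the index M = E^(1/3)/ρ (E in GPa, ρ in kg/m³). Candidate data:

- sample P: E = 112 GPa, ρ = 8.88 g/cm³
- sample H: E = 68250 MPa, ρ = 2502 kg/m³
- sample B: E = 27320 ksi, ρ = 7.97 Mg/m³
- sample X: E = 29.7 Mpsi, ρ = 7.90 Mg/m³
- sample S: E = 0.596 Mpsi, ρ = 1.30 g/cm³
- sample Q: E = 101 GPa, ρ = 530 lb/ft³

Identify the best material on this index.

In SI units:
  sample P: E = 112.0 GPa, ρ = 8880 kg/m³
  sample H: E = 68.25 GPa, ρ = 2502 kg/m³
  sample B: E = 188.4 GPa, ρ = 7970 kg/m³
  sample X: E = 204.8 GPa, ρ = 7900 kg/m³
  sample S: E = 4.109 GPa, ρ = 1300 kg/m³
  sample Q: E = 101.0 GPa, ρ = 8490 kg/m³
  sample H: M = 1.63×10⁻³
  sample S: M = 1.23×10⁻³
  sample X: M = 0.746×10⁻³
  sample B: M = 0.719×10⁻³
  sample Q: M = 0.549×10⁻³
  sample P: M = 0.543×10⁻³
Highest index: sample H.

sample H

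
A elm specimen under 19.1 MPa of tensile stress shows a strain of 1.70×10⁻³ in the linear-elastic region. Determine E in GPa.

11.2 GPa

E = σ/ε = 19.1 MPa / 1.70×10⁻³ = 11240 MPa = 11.2 GPa.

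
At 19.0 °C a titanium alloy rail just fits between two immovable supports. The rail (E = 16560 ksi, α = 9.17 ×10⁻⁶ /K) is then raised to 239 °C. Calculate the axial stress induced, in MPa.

E = 16560 ksi = 114.2 GPa.
ΔT = 220.0 K. Constrained thermal stress σ = E·α·ΔT = 114.2×10³ MPa × 9.17×10⁻⁶ × 220.0 = 230 MPa (compressive).

230 MPa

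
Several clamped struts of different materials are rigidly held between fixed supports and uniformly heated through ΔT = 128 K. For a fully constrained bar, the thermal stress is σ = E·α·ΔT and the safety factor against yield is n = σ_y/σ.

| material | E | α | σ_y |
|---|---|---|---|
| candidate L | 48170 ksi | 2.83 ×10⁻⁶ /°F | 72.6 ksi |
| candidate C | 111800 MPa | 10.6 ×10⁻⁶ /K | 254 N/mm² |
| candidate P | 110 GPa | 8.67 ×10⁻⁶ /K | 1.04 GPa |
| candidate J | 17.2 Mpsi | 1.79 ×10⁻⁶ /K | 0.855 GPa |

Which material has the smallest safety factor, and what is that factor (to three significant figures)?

With everything in SI (GPa, ×10⁻⁶/K, MPa):
  candidate L: E = 332.1, α = 5.09, σ_y = 500.6 → σ = 217 MPa, n = 2.31
  candidate C: E = 111.8, α = 10.6, σ_y = 254.0 → σ = 152 MPa, n = 1.67
  candidate P: E = 110.0, α = 8.67, σ_y = 1040 → σ = 122 MPa, n = 8.52
  candidate J: E = 118.6, α = 1.79, σ_y = 855.0 → σ = 27.2 MPa, n = 31.5
The minimum is candidate C at n = 1.67.

candidate C, n = 1.67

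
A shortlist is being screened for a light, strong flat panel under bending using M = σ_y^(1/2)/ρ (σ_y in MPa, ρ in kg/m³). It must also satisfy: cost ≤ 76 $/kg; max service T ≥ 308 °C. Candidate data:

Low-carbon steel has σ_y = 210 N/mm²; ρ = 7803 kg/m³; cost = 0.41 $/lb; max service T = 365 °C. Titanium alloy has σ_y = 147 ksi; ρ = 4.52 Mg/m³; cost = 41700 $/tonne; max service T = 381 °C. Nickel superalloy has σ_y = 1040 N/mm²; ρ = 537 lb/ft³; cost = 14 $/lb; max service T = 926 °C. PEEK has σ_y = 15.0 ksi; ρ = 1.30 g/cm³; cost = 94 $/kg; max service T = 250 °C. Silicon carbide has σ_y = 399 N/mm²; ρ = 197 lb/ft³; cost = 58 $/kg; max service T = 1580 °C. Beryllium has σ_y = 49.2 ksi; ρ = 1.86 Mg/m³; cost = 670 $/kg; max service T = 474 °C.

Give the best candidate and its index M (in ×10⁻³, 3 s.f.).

titanium alloy, M = 7.04×10⁻³

Screen on constraints: cost ≤ 76 $/kg; max service T ≥ 308 °C. Survivors: low-carbon steel, titanium alloy, nickel superalloy, silicon carbide.
Normalizing units and computing the index:
  low-carbon steel: σ_y = 210.0 MPa, ρ = 7803 kg/m³
  titanium alloy: σ_y = 1014 MPa, ρ = 4520 kg/m³
  nickel superalloy: σ_y = 1040 MPa, ρ = 8602 kg/m³
  silicon carbide: σ_y = 399.0 MPa, ρ = 3156 kg/m³
  titanium alloy: M = 7.04×10⁻³
  silicon carbide: M = 6.33×10⁻³
  nickel superalloy: M = 3.75×10⁻³
  low-carbon steel: M = 1.86×10⁻³
Titanium alloy ranks first.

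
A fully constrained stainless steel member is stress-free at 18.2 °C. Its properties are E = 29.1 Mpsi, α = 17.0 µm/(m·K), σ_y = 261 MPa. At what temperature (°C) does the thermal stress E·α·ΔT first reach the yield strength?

94.7 °C

E = 29.1 Mpsi = 200.6 GPa.
E·α·ΔT = 261.0 MPa ⇒ ΔT = 261.0 / (200.6×10³ × 17.0×10⁻⁶) = 76.52 K.
T = 18.2 + 76.52 = 94.72 °C.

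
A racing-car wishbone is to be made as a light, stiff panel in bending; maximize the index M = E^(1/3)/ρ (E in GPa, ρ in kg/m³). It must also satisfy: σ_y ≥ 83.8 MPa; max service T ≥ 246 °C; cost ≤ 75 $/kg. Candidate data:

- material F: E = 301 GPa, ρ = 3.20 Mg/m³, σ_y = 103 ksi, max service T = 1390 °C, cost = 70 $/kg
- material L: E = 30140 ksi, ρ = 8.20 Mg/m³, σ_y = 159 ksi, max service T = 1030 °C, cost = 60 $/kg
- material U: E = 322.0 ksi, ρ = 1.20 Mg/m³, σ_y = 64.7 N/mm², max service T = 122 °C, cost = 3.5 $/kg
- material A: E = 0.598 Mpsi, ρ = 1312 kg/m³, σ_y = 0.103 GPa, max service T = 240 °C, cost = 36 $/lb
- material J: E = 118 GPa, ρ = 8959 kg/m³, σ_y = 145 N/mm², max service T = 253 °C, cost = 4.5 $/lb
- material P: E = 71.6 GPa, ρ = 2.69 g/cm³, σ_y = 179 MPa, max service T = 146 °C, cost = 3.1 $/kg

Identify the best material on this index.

material F

Screen on constraints: σ_y ≥ 83.8 MPa; max service T ≥ 246 °C; cost ≤ 75 $/kg. Survivors: material F, material L, material J.
In SI units:
  material F: E = 301.0 GPa, ρ = 3200 kg/m³
  material L: E = 207.8 GPa, ρ = 8200 kg/m³
  material J: E = 118.0 GPa, ρ = 8959 kg/m³
  material F: M = 2.09×10⁻³
  material L: M = 0.722×10⁻³
  material J: M = 0.547×10⁻³
Material F ranks first.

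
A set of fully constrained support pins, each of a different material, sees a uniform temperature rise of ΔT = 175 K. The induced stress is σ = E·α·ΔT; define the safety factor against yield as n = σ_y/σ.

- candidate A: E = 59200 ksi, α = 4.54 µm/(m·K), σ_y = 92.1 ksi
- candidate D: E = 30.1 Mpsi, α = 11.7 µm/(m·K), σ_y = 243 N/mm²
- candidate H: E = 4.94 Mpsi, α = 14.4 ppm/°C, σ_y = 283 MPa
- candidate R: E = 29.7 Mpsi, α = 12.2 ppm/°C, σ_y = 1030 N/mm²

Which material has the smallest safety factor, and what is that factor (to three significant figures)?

Per material, after unit conversion:
  candidate A: E = 408.2, α = 4.54, σ_y = 635.0 → σ = 324 MPa, n = 1.96
  candidate D: E = 207.5, α = 11.7, σ_y = 243.0 → σ = 425 MPa, n = 0.572
  candidate H: E = 34.06, α = 14.4, σ_y = 283.0 → σ = 85.8 MPa, n = 3.30
  candidate R: E = 204.8, α = 12.2, σ_y = 1030 → σ = 437 MPa, n = 2.36
The minimum is candidate D at n = 0.572.

candidate D, n = 0.572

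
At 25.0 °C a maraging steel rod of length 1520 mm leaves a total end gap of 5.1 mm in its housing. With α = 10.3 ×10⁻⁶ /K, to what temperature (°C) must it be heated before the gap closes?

351 °C

α·L₀·ΔT = 5.1 mm ⇒ ΔT = 5.1 / (10.3×10⁻⁶ × 1520.0) = 325.8 K.
T = 25.0 + 325.8 = 350.8 °C.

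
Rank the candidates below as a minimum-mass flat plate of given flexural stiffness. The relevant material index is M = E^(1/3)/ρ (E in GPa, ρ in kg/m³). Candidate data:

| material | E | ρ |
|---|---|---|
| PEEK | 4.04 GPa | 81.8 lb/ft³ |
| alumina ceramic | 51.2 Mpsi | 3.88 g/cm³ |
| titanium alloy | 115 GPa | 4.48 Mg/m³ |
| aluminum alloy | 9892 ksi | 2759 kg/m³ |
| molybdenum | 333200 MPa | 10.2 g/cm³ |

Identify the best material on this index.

In SI units:
  PEEK: E = 4.040 GPa, ρ = 1310 kg/m³
  alumina ceramic: E = 353.0 GPa, ρ = 3880 kg/m³
  titanium alloy: E = 115.0 GPa, ρ = 4480 kg/m³
  aluminum alloy: E = 68.20 GPa, ρ = 2759 kg/m³
  molybdenum: E = 333.2 GPa, ρ = 10200 kg/m³
  alumina ceramic: M = 1.82×10⁻³
  aluminum alloy: M = 1.48×10⁻³
  PEEK: M = 1.22×10⁻³
  titanium alloy: M = 1.09×10⁻³
  molybdenum: M = 0.680×10⁻³
Highest index: alumina ceramic.

alumina ceramic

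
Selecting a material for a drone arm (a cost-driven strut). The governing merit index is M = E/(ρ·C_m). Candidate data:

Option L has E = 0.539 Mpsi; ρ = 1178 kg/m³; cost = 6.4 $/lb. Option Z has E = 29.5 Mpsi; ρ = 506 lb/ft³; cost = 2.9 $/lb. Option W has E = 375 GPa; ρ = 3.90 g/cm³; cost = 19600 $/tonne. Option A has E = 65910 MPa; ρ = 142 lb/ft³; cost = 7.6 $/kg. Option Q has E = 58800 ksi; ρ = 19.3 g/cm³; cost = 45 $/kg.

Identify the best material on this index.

In SI units:
  option L: E = 3.716 GPa, ρ = 1178 kg/m³, cost = 14.11 $/kg
  option Z: E = 203.4 GPa, ρ = 8105 kg/m³, cost = 6.393 $/kg
  option W: E = 375.0 GPa, ρ = 3900 kg/m³, cost = 19.60 $/kg
  option A: E = 65.91 GPa, ρ = 2275 kg/m³, cost = 7.600 $/kg
  option Q: E = 405.4 GPa, ρ = 19300 kg/m³, cost = 45.00 $/kg
  option W: M = 4.91 MN·m per $
  option Z: M = 3.93 MN·m per $
  option A: M = 3.81 MN·m per $
  option Q: M = 0.467 MN·m per $
  option L: M = 0.224 MN·m per $
Option W ranks first.

option W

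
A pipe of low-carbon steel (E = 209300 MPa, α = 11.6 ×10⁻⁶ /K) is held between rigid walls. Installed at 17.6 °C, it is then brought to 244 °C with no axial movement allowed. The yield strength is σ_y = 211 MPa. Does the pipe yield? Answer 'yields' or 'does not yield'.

E = 209300 MPa = 209.3 GPa.
ΔT = 226.4 K. Constrained thermal stress σ = E·α·ΔT = 209.3×10³ MPa × 11.6×10⁻⁶ × 226.4 = 550 MPa (compressive).
Compare to σ_y = 211 MPa: σ ≥ σ_y, so it yields.

yields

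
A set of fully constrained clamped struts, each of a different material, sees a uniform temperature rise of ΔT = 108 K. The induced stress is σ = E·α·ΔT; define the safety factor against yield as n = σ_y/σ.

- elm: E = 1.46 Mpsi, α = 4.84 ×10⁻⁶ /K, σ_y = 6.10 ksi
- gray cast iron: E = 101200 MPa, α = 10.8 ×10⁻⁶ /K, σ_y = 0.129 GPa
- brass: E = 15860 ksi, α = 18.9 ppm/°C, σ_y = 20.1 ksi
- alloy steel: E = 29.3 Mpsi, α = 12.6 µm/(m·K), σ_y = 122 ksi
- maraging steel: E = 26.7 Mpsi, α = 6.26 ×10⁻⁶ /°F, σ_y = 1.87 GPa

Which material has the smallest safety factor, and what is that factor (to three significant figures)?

In consistent units (E in GPa, α in ×10⁻⁶/K, σ_y in MPa):
  elm: E = 10.07, α = 4.84, σ_y = 42.06 → σ = 5.26 MPa, n = 7.99
  gray cast iron: E = 101.2, α = 10.8, σ_y = 129.0 → σ = 118 MPa, n = 1.09
  brass: E = 109.4, α = 18.9, σ_y = 138.6 → σ = 223 MPa, n = 0.621
  alloy steel: E = 202.0, α = 12.6, σ_y = 841.2 → σ = 275 MPa, n = 3.06
  maraging steel: E = 184.1, α = 11.3, σ_y = 1870 → σ = 224 MPa, n = 8.35
The minimum is brass at n = 0.621.

brass, n = 0.621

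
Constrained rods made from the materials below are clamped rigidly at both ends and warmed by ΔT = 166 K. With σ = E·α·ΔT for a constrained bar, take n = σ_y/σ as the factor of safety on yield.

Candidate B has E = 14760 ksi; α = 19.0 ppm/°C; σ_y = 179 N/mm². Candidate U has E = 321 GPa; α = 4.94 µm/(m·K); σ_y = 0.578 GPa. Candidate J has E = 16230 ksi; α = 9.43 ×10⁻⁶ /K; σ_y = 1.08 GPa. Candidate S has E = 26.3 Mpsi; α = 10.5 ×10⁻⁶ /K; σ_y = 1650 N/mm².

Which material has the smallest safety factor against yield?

Converting E to GPa, α to ×10⁻⁶/K, σ_y to MPa, then σ and n for each:
  candidate B: E = 101.8, α = 19.0, σ_y = 179.0 → σ = 321 MPa, n = 0.558
  candidate U: E = 321.0, α = 4.94, σ_y = 578.0 → σ = 263 MPa, n = 2.20
  candidate J: E = 111.9, α = 9.43, σ_y = 1080 → σ = 175 MPa, n = 6.17
  candidate S: E = 181.3, α = 10.5, σ_y = 1650 → σ = 316 MPa, n = 5.22
The minimum is candidate B at n = 0.558.

candidate B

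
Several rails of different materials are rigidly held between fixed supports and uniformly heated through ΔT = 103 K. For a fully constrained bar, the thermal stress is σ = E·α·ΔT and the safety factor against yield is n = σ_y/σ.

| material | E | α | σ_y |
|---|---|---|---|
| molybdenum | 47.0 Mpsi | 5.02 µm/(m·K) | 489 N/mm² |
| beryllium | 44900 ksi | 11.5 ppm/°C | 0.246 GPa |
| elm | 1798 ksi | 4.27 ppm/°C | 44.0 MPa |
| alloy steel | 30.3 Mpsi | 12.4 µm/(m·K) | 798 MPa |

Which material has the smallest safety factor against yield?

beryllium

With everything in SI (GPa, ×10⁻⁶/K, MPa):
  molybdenum: E = 324.1, α = 5.02, σ_y = 489.0 → σ = 168 MPa, n = 2.92
  beryllium: E = 309.6, α = 11.5, σ_y = 246.0 → σ = 367 MPa, n = 0.671
  elm: E = 12.40, α = 4.27, σ_y = 44.00 → σ = 5.45 MPa, n = 8.07
  alloy steel: E = 208.9, α = 12.4, σ_y = 798.0 → σ = 267 MPa, n = 2.99
The minimum is beryllium at n = 0.671.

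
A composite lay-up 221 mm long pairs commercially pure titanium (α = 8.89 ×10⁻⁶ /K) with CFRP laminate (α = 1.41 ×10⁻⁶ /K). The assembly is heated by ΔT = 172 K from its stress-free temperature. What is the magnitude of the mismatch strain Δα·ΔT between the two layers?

1.29×10⁻³

Δα = |8.89 − 1.41|×10⁻⁶/K = 7.48×10⁻⁶/K.
Mismatch strain = Δα·ΔT = 7.48×10⁻⁶ × 172.0 = 1.29×10⁻³.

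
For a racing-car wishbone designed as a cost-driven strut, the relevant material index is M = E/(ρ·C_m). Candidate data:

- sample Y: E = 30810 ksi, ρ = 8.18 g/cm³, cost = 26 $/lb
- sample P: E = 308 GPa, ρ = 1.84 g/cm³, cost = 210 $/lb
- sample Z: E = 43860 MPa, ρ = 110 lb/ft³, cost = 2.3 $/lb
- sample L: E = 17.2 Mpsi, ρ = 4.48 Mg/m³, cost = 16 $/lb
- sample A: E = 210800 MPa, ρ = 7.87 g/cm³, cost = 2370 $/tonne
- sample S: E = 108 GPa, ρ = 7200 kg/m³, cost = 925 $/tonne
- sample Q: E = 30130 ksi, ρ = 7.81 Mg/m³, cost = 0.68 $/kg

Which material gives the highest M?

sample Q

Convert each candidate to consistent units, then evaluate M:
  sample Y: E = 212.4 GPa, ρ = 8180 kg/m³, cost = 57.32 $/kg
  sample P: E = 308.0 GPa, ρ = 1840 kg/m³, cost = 463.0 $/kg
  sample Z: E = 43.86 GPa, ρ = 1762 kg/m³, cost = 5.071 $/kg
  sample L: E = 118.6 GPa, ρ = 4480 kg/m³, cost = 35.27 $/kg
  sample A: E = 210.8 GPa, ρ = 7870 kg/m³, cost = 2.370 $/kg
  sample S: E = 108.0 GPa, ρ = 7200 kg/m³, cost = 0.9250 $/kg
  sample Q: E = 207.7 GPa, ρ = 7810 kg/m³, cost = 0.6800 $/kg
  sample Q: M = 39.1 MN·m per $
  sample S: M = 16.2 MN·m per $
  sample A: M = 11.3 MN·m per $
  sample Z: M = 4.91 MN·m per $
  sample L: M = 0.750 MN·m per $
  sample Y: M = 0.453 MN·m per $
  sample P: M = 0.362 MN·m per $
Sample Q has the largest M.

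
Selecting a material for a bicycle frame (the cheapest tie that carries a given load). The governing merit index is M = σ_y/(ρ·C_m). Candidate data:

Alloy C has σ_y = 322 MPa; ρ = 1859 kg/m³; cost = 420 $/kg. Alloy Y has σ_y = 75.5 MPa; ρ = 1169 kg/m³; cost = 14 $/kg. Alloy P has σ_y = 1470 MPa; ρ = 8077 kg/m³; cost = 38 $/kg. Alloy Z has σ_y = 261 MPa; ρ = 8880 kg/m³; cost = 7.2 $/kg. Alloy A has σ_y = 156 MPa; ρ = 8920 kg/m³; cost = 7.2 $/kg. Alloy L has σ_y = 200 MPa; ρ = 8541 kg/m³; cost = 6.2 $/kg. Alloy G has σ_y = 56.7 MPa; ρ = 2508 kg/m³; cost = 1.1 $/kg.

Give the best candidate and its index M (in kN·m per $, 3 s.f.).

alloy G, M = 20.6 kN·m per $

Evaluate M for each candidate:
  alloy G: M = 20.6 kN·m per $
  alloy P: M = 4.79 kN·m per $
  alloy Y: M = 4.61 kN·m per $
  alloy Z: M = 4.08 kN·m per $
  alloy L: M = 3.78 kN·m per $
  alloy A: M = 2.43 kN·m per $
  alloy C: M = 0.412 kN·m per $
The maximum is for alloy G.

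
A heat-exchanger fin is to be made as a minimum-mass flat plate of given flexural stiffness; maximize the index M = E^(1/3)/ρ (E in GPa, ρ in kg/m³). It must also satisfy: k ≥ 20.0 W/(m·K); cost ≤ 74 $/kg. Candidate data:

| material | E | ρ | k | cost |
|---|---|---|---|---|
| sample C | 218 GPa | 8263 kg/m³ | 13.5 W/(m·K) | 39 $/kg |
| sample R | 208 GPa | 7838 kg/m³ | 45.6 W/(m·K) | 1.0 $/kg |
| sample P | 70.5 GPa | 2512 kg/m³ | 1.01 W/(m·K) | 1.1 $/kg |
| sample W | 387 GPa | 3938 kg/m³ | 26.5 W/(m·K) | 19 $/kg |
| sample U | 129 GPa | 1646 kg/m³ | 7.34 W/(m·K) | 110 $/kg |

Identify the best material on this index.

Screen on constraints: k ≥ 20.0 W/(m·K); cost ≤ 74 $/kg. Survivors: sample R, sample W.
Computing M directly (units already consistent):
  sample W: M = 1.85×10⁻³
  sample R: M = 0.756×10⁻³
Sample W has the largest M.

sample W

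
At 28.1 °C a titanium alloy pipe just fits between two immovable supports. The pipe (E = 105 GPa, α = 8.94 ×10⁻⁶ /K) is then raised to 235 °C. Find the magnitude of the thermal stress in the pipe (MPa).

194 MPa

ΔT = 206.9 K. Constrained thermal stress σ = E·α·ΔT = 105.0×10³ MPa × 8.94×10⁻⁶ × 206.9 = 194 MPa (compressive).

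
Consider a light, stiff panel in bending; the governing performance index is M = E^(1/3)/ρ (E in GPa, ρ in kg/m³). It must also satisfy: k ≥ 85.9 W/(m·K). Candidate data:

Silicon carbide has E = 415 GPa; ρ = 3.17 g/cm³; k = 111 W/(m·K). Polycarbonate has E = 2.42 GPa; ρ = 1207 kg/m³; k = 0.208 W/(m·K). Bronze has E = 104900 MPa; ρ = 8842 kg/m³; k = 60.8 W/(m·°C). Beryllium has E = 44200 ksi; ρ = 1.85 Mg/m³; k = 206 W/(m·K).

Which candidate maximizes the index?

Screen on constraints: k ≥ 85.9 W/(m·K). Survivors: silicon carbide, beryllium.
In SI units:
  silicon carbide: E = 415.0 GPa, ρ = 3170 kg/m³
  beryllium: E = 304.7 GPa, ρ = 1850 kg/m³
  beryllium: M = 3.64×10⁻³
  silicon carbide: M = 2.35×10⁻³
The maximum is for beryllium.

beryllium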